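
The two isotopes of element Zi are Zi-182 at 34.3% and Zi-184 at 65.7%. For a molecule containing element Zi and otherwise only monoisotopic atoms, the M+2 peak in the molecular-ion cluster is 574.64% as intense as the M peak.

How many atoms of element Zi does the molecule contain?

3

With n Zi atoms, P(M+2)/P(M) = C(n,1)·p^(n−1)q / p^n = n·q/p = n · 0.657/0.343.
n = 5.7464 × 0.343/0.657 = 3.00 ≈ 3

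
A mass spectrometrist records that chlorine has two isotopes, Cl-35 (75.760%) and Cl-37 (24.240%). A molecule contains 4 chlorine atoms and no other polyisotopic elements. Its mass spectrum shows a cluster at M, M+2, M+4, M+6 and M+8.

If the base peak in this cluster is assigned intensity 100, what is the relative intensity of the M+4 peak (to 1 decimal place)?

48.0

Binomial terms of (0.75760 + 0.24240)^4: M 0.3294, M+2 0.4216, M+4 0.2023, M+6 0.0432, M+8 0.0035 → M+2 is the base peak.
P(M+2) = C(4,1) × 0.75760^3 × 0.24240^1 = 4 × 0.4348304 × 0.2424 = 0.421612 (base)
P(M+4) = C(4,2) × 0.75760^2 × 0.24240^2 = 6 × 0.57395776 × 0.05875776 = 0.202347
Relative intensity = 0.202347 / 0.421612 × 100 = 48.0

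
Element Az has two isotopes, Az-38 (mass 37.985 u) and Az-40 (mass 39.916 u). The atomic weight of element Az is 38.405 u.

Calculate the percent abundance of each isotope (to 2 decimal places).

Writing the weighted mean with unknown fraction x of Az-38:
37.985·x + 39.916·(1 − x) = 38.405
(37.985 − 39.916)·x = 38.405 − 39.916
x = -1.511 / -1.931 = 0.78250 → 78.25% Az-38, 21.75% Az-40.

Az-38: 78.25%, Az-40: 21.75%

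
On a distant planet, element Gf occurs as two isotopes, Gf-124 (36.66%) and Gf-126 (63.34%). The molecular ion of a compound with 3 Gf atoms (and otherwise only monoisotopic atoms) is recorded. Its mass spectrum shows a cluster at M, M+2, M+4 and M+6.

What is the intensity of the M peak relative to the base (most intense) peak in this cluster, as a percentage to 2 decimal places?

(0.3666 + 0.6334)^3 gives M 0.0493, M+2 0.2554, M+4 0.4412, M+6 0.2541; the largest is M+4.
P(M+4) = C(3,2) × 0.3666^1 × 0.6334^2 = 3 × 0.3666 × 0.40119556 = 0.441235 (base)
P(M) = C(3,0) × 0.3666^3 × 0.6334^0 = 1 × 0.04926941 × 1.0000 = 0.049269
Relative intensity = 0.049269 / 0.441235 × 100 = 11.17

11.17%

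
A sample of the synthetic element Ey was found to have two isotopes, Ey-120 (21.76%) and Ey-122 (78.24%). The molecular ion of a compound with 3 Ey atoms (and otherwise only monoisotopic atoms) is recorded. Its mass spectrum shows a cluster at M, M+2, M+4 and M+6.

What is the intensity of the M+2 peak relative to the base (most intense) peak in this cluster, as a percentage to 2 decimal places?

Binomial terms of (0.2176 + 0.7824)^3: M 0.0103, M+2 0.1111, M+4 0.3996, M+6 0.4789 → M+6 is the base peak.
P(M+6) = C(3,3) × 0.2176^0 × 0.7824^3 = 1 × 1.0000 × 0.47894597 = 0.478946 (base)
P(M+2) = C(3,1) × 0.2176^2 × 0.7824^1 = 3 × 0.04734976 × 0.7824 = 0.111139
Relative intensity = 0.111139 / 0.478946 × 100 = 23.20

23.20%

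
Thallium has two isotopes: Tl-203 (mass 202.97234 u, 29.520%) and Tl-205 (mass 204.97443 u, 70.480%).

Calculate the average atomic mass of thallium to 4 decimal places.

Average mass = Σ (abundance × isotope mass) = 0.29520 × 202.97234 + 0.70480 × 204.97443
= 59.917435 + 144.465978 = 204.383413 u

204.3834 u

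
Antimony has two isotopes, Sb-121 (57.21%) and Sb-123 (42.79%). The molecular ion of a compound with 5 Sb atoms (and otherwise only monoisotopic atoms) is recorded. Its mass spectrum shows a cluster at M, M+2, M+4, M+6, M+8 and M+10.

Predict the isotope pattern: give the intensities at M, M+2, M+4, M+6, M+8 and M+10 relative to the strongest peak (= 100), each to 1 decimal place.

Expanding (0.5721 + 0.4279)^5:
P(M) = 0.5721^5 = 0.061286
P(M+2) = 5 × 0.5721^4 × 0.4279^1 = 0.229192
P(M+4) = 10 × 0.5721^3 × 0.4279^2 = 0.342847
P(M+6) = 10 × 0.5721^2 × 0.4279^3 = 0.256431
P(M+8) = 5 × 0.5721^1 × 0.4279^4 = 0.095898
P(M+10) = 0.4279^5 = 0.014345
The M+4 peak is largest (0.342847); scaling to 100 gives 17.9 : 66.8 : 100.0 : 74.8 : 28.0 : 4.2.

17.9 : 66.8 : 100.0 : 74.8 : 28.0 : 4.2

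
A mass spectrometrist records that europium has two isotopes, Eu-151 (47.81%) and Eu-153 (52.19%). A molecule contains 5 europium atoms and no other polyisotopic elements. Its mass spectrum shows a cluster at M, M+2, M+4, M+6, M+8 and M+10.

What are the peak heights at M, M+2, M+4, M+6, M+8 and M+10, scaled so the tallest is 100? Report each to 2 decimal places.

7.69 : 41.96 : 91.61 : 100.00 : 54.58 : 11.92

The 5 Eu atoms are independent, so intensities follow the terms of (0.4781 + 0.5219)^5.
P(M) = 0.4781^5 = 0.024980
P(M+2) = 5 × 0.4781^4 × 0.5219^1 = 0.136343
P(M+4) = 10 × 0.4781^3 × 0.5219^2 = 0.297667
P(M+6) = 10 × 0.4781^2 × 0.5219^3 = 0.324937
P(M+8) = 5 × 0.4781^1 × 0.5219^4 = 0.177353
P(M+10) = 0.5219^5 = 0.038720
The M+6 peak is largest (0.324937); scaling to 100 gives 7.69 : 41.96 : 91.61 : 100.00 : 54.58 : 11.92.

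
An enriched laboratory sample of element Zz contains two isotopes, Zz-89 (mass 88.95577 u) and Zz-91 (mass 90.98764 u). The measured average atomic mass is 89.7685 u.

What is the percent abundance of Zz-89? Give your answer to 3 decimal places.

Writing the weighted mean with unknown fraction x of Zz-89:
88.95577·x + 90.98764·(1 − x) = 89.7685
(88.95577 − 90.98764)·x = 89.7685 − 90.98764
x = -1.21914 / -2.03187 = 0.60001 → 60.001% Zz-89, 39.999% Zz-91.

60.001%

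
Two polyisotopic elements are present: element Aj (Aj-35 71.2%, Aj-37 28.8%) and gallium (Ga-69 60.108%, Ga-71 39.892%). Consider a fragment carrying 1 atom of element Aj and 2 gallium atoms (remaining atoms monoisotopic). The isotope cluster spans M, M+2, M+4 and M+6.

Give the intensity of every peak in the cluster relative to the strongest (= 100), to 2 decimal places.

Element Aj pattern (n=1): 0.7120 : 0.2880
Gallium pattern (n=2): 0.36129717 : 0.47956567 : 0.15913717
Convolve the two distributions (both contribute in 2-u steps):
  M: 0.7120×0.36129717 = 0.257244
  M+2: 0.7120×0.47956567 + 0.2880×0.36129717 = 0.445504
  M+4: 0.7120×0.15913717 + 0.2880×0.47956567 = 0.251421
  M+6: 0.2880×0.15913717 = 0.045832
Scale to base peak (0.445504) = 100: 57.74 : 100.00 : 56.44 : 10.29

57.74 : 100.00 : 56.44 : 10.29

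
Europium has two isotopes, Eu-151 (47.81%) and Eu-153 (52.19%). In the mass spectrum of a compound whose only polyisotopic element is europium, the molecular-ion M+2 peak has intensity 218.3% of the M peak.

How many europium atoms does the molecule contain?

The M+2/M ratio from n Eu atoms is n · q/p = n · 0.5219/0.4781.
n = 2.183 × 0.4781/0.5219 = 2.00 ≈ 2

2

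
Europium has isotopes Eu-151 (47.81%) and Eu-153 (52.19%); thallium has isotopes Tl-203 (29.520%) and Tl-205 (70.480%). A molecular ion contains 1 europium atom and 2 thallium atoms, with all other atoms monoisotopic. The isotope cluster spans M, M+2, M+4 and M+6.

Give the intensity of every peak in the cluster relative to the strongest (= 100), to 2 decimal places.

Europium pattern (n=1): 0.4781 : 0.5219
Thallium pattern (n=2): 0.08714304 : 0.41611392 : 0.49674304
Convolve the two distributions (both contribute in 2-u steps):
  M: 0.4781×0.08714304 = 0.041663
  M+2: 0.4781×0.41611392 + 0.5219×0.08714304 = 0.244424
  M+4: 0.4781×0.49674304 + 0.5219×0.41611392 = 0.454663
  M+6: 0.5219×0.49674304 = 0.259250
Scale to base peak (0.454663) = 100: 9.16 : 53.76 : 100.00 : 57.02

9.16 : 53.76 : 100.00 : 57.02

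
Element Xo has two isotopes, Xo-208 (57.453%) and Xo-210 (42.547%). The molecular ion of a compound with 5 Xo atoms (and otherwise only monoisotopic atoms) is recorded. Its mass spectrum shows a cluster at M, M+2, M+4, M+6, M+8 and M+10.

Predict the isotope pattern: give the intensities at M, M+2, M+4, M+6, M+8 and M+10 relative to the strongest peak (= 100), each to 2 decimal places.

18.23 : 67.52 : 100.00 : 74.06 : 27.42 : 4.06

Expanding (0.57453 + 0.42547)^5:
P(M) = 0.57453^5 = 0.062598
P(M+2) = 5 × 0.57453^4 × 0.42547^1 = 0.231787
P(M+4) = 10 × 0.57453^3 × 0.42547^2 = 0.343302
P(M+6) = 10 × 0.57453^2 × 0.42547^3 = 0.254233
P(M+8) = 5 × 0.57453^1 × 0.42547^4 = 0.094137
P(M+10) = 0.42547^5 = 0.013943
The M+4 peak is largest (0.343302); scaling to 100 gives 18.23 : 67.52 : 100.00 : 74.06 : 27.42 : 4.06.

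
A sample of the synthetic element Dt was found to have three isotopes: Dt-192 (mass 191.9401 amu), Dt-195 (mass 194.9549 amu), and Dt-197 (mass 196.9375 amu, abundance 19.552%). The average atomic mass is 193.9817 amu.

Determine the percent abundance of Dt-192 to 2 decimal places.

45.14%

Let x and y be the fractions of Dt-192 and Dt-195. Then x + y = 1 − 0.19552 = 0.80448 and 191.9401x + 194.9549y = 193.9817 − 0.19552×196.9375 = 155.47648.
Substituting: 191.9401x + 194.9549(0.80448 − x) = 155.47648
(191.9401 − 194.9549)x = -1.360837952  ⇒  x = 0.45139, y = 0.35309
Dt-192: 45.14%, Dt-195: 35.31%.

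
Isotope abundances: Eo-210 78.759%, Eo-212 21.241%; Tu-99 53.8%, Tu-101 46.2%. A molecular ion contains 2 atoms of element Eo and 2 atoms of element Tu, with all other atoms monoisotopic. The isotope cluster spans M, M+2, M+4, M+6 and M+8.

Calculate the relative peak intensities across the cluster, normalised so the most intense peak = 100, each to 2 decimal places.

44.31 : 100.00 : 76.95 : 23.16 : 2.38

Element Eo pattern (n=2): 0.62029801 : 0.33458398 : 0.04511801
Element Tu pattern (n=2): 0.289444 : 0.497112 : 0.213444
Convolve the two distributions (both contribute in 2-u steps):
  M: 0.62029801×0.289444 = 0.179542
  M+2: 0.62029801×0.497112 + 0.33458398×0.289444 = 0.405201
  M+4: 0.62029801×0.213444 + 0.33458398×0.497112 + 0.04511801×0.289444 = 0.311784
  M+6: 0.33458398×0.213444 + 0.04511801×0.497112 = 0.093844
  M+8: 0.04511801×0.213444 = 0.009630
Scale to base peak (0.405201) = 100: 44.31 : 100.00 : 76.95 : 23.16 : 2.38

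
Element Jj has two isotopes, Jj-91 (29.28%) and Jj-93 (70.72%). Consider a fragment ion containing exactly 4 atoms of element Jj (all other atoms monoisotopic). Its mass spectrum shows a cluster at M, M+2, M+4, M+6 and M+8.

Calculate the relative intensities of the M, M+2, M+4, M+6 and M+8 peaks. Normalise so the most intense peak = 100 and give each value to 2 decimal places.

1.77 : 17.14 : 62.10 : 100.00 : 60.38

The 4 Jj atoms are independent, so intensities follow the terms of (0.2928 + 0.7072)^4.
P(M) = 0.2928^4 = 0.007350
P(M+2) = 4 × 0.2928^3 × 0.7072^1 = 0.071009
P(M+4) = 6 × 0.2928^2 × 0.7072^2 = 0.257263
P(M+6) = 4 × 0.2928^1 × 0.7072^3 = 0.414246
P(M+8) = 0.7072^4 = 0.250132
The M+6 peak is largest (0.414246); scaling to 100 gives 1.77 : 17.14 : 62.10 : 100.00 : 60.38.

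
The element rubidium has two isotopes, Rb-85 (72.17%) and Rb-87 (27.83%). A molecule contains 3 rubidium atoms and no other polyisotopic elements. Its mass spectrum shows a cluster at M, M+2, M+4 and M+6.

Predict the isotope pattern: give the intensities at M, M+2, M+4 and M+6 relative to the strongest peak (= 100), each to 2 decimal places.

The 3 Rb atoms are independent, so intensities follow the terms of (0.7217 + 0.2783)^3.
P(M) = 0.7217^3 = 0.375898
P(M+2) = 3 × 0.7217^2 × 0.2783^1 = 0.434858
P(M+4) = 3 × 0.7217^1 × 0.2783^2 = 0.167689
P(M+6) = 0.2783^3 = 0.021555
The M+2 peak is largest (0.434858); scaling to 100 gives 86.44 : 100.00 : 38.56 : 4.96.

86.44 : 100.00 : 38.56 : 4.96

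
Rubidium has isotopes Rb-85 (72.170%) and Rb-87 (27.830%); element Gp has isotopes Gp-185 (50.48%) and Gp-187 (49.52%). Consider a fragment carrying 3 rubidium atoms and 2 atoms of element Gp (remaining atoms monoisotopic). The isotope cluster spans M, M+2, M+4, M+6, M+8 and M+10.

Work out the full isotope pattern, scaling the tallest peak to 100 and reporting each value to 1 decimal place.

Rubidium pattern (n=3): 0.37589809 : 0.43485841 : 0.16768892 : 0.02155458
Element Gp pattern (n=2): 0.25482304 : 0.49995392 : 0.24522304
Convolve the two distributions (both contribute in 2-u steps):
  M: 0.37589809×0.25482304 = 0.095787
  M+2: 0.37589809×0.49995392 + 0.43485841×0.25482304 = 0.298744
  M+4: 0.37589809×0.24522304 + 0.43485841×0.49995392 + 0.16768892×0.25482304 = 0.352319
  M+6: 0.43485841×0.24522304 + 0.16768892×0.49995392 + 0.02155458×0.25482304 = 0.195967
  M+8: 0.16768892×0.24522304 + 0.02155458×0.49995392 = 0.051897
  M+10: 0.02155458×0.24522304 = 0.005286
Scale to base peak (0.352319) = 100: 27.2 : 84.8 : 100.0 : 55.6 : 14.7 : 1.5

27.2 : 84.8 : 100.0 : 55.6 : 14.7 : 1.5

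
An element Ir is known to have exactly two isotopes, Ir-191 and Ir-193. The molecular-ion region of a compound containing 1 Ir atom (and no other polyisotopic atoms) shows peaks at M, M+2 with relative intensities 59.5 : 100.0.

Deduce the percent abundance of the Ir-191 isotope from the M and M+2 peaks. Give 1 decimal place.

Write p for the Ir-191 fraction. I(M+2)/I(M) = [C(1,1)·p^0·(1−p)] / p^1 = 1·(1−p)/p = 100.0/59.5 = 1.6807
(1−p)/p = 1.6807/1 = 1.6807  ⇒  p = 1/(1 + 1.6807) = 0.3730
Ir-191: 37.3%, Ir-193: 62.7%.

37.3%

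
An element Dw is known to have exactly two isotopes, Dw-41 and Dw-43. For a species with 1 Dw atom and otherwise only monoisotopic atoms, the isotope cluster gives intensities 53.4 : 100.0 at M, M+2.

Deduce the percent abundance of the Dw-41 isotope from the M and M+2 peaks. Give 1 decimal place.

If p is the fraction of Dw that is Dw-41, then I(M+2)/I(M) = [C(1,1)·p^0·(1−p)] / p^1 = 1·(1−p)/p = 100.0/53.4 = 1.8727
(1−p)/p = 1.8727/1 = 1.8727  ⇒  p = 1/(1 + 1.8727) = 0.3481
Dw-41: 34.8%, Dw-43: 65.2%.

34.8%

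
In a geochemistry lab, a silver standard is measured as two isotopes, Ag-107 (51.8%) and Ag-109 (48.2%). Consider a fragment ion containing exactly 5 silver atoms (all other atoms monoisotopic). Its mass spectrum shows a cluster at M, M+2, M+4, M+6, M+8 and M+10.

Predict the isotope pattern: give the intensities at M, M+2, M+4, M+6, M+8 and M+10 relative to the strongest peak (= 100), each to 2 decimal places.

Expanding (0.518 + 0.482)^5:
P(M) = 0.518^5 = 0.037295
P(M+2) = 5 × 0.518^4 × 0.482^1 = 0.173515
P(M+4) = 10 × 0.518^3 × 0.482^2 = 0.322911
P(M+6) = 10 × 0.518^2 × 0.482^3 = 0.300470
P(M+8) = 5 × 0.518^1 × 0.482^4 = 0.139794
P(M+10) = 0.482^5 = 0.026016
The M+4 peak is largest (0.322911); scaling to 100 gives 11.55 : 53.73 : 100.00 : 93.05 : 43.29 : 8.06.

11.55 : 53.73 : 100.00 : 93.05 : 43.29 : 8.06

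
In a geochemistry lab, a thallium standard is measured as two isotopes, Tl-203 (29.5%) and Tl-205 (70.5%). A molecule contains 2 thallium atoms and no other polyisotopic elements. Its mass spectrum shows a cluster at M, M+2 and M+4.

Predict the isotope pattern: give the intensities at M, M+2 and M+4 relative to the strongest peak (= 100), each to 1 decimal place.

Expanding (0.295 + 0.705)^2:
P(M) = 0.295^2 = 0.087025
P(M+2) = 2 × 0.295^1 × 0.705^1 = 0.415950
P(M+4) = 0.705^2 = 0.497025
The M+4 peak is largest (0.497025); scaling to 100 gives 17.5 : 83.7 : 100.0.

17.5 : 83.7 : 100.0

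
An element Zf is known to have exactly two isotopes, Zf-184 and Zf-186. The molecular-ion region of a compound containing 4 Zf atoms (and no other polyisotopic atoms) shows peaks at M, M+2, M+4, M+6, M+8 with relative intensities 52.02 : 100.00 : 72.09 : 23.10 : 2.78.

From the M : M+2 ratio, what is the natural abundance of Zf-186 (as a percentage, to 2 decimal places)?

If p is the fraction of Zf that is Zf-184, then I(M+2)/I(M) = [C(4,1)·p^3·(1−p)] / p^4 = 4·(1−p)/p = 100.00/52.02 = 1.9223
(1−p)/p = 1.9223/4 = 0.4806  ⇒  p = 1/(1 + 0.4806) = 0.6754
Zf-184: 67.54%, Zf-186: 32.46%.

32.46%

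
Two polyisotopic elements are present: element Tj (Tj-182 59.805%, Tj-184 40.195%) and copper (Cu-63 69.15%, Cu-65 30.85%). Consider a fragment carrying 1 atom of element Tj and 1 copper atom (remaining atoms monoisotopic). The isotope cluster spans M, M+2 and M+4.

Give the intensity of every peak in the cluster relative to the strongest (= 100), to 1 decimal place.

89.4 : 100.0 : 26.8

Element Tj pattern (n=1): 0.59805 : 0.40195
Copper pattern (n=1): 0.6915 : 0.3085
Convolve the two distributions (both contribute in 2-u steps):
  M: 0.59805×0.6915 = 0.413552
  M+2: 0.59805×0.3085 + 0.40195×0.6915 = 0.462447
  M+4: 0.40195×0.3085 = 0.124002
Scale to base peak (0.462447) = 100: 89.4 : 100.0 : 26.8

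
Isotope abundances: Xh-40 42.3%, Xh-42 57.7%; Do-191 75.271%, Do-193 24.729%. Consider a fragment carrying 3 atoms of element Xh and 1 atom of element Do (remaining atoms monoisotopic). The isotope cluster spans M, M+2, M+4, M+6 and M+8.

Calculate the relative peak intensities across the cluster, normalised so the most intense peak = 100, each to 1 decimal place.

14.4 : 63.8 : 100.0 : 63.1 : 12.0

Element Xh pattern (n=3): 0.07568697 : 0.3097261 : 0.4224869 : 0.19210003
Element Do pattern (n=1): 0.75271 : 0.24729
Convolve the two distributions (both contribute in 2-u steps):
  M: 0.07568697×0.75271 = 0.056970
  M+2: 0.07568697×0.24729 + 0.3097261×0.75271 = 0.251851
  M+4: 0.3097261×0.24729 + 0.4224869×0.75271 = 0.394602
  M+6: 0.4224869×0.24729 + 0.19210003×0.75271 = 0.249072
  M+8: 0.19210003×0.24729 = 0.047504
Scale to base peak (0.394602) = 100: 14.4 : 63.8 : 100.0 : 63.1 : 12.0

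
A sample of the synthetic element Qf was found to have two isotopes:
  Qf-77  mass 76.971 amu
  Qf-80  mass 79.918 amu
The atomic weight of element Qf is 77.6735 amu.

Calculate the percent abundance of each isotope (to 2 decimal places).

Let x be the fractional abundance of Qf-77; then Qf-80 has abundance 1 − x.
76.971·x + 79.918·(1 − x) = 77.6735
(76.971 − 79.918)·x = 77.6735 − 79.918
x = -2.2445 / -2.947 = 0.76162 → 76.16% Qf-77, 23.84% Qf-80.

Qf-77: 76.16%, Qf-80: 23.84%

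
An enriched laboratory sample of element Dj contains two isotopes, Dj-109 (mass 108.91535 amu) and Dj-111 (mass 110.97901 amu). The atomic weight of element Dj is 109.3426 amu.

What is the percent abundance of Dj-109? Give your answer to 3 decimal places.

79.296%

Let x be the fractional abundance of Dj-109; then Dj-111 has abundance 1 − x.
108.91535·x + 110.97901·(1 − x) = 109.3426
(108.91535 − 110.97901)·x = 109.3426 − 110.97901
x = -1.63641 / -2.06366 = 0.79296 → 79.296% Dj-109, 20.704% Dj-111.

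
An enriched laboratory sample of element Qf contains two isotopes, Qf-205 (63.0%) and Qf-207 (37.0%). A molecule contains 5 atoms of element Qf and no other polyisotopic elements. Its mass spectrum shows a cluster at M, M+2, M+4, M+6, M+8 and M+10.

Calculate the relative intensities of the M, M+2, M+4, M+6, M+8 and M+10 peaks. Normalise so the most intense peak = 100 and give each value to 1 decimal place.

The 5 Qf atoms are independent, so intensities follow the terms of (0.630 + 0.370)^5.
P(M) = 0.630^5 = 0.099244
P(M+2) = 5 × 0.630^4 × 0.370^1 = 0.291430
P(M+4) = 10 × 0.630^3 × 0.370^2 = 0.342314
P(M+6) = 10 × 0.630^2 × 0.370^3 = 0.201042
P(M+8) = 5 × 0.630^1 × 0.370^4 = 0.059036
P(M+10) = 0.370^5 = 0.006934
The M+4 peak is largest (0.342314); scaling to 100 gives 29.0 : 85.1 : 100.0 : 58.7 : 17.2 : 2.0.

29.0 : 85.1 : 100.0 : 58.7 : 17.2 : 2.0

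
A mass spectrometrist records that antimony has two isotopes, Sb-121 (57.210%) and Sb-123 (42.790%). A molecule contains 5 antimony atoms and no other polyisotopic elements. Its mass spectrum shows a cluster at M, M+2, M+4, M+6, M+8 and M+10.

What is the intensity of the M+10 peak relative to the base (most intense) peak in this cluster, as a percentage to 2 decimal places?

(0.57210 + 0.42790)^5 gives M 0.0613, M+2 0.2292, M+4 0.3428, M+6 0.2564, M+8 0.0959, M+10 0.0143; the largest is M+4.
P(M+4) = C(5,2) × 0.57210^3 × 0.42790^2 = 10 × 0.18724742 × 0.18309841 = 0.342847 (base)
P(M+10) = C(5,5) × 0.57210^0 × 0.42790^5 = 1 × 1.0000 × 0.01434536 = 0.014345
Relative intensity = 0.014345 / 0.342847 × 100 = 4.18

4.18%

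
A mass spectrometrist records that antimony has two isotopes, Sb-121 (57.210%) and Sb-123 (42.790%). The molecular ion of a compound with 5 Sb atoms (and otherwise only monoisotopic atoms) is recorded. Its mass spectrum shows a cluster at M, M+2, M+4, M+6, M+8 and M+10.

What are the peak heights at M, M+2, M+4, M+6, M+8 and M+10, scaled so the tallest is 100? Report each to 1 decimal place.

17.9 : 66.8 : 100.0 : 74.8 : 28.0 : 4.2

Expanding (0.57210 + 0.42790)^5:
P(M) = 0.57210^5 = 0.061286
P(M+2) = 5 × 0.57210^4 × 0.42790^1 = 0.229192
P(M+4) = 10 × 0.57210^3 × 0.42790^2 = 0.342847
P(M+6) = 10 × 0.57210^2 × 0.42790^3 = 0.256431
P(M+8) = 5 × 0.57210^1 × 0.42790^4 = 0.095898
P(M+10) = 0.42790^5 = 0.014345
The M+4 peak is largest (0.342847); scaling to 100 gives 17.9 : 66.8 : 100.0 : 74.8 : 28.0 : 4.2.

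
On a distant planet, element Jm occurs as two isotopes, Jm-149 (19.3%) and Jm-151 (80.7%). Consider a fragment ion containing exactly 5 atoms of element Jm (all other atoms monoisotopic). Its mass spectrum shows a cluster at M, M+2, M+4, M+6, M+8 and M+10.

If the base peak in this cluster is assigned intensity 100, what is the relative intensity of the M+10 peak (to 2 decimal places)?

(0.193 + 0.807)^5 gives M 0.0003, M+2 0.0056, M+4 0.0468, M+6 0.1958, M+8 0.4093, M+10 0.3423; the largest is M+8.
P(M+8) = C(5,4) × 0.193^1 × 0.807^4 = 5 × 0.1930 × 0.42412526 = 0.409281 (base)
P(M+10) = C(5,5) × 0.193^0 × 0.807^5 = 1 × 1.0000 × 0.34226908 = 0.342269
Relative intensity = 0.342269 / 0.409281 × 100 = 83.63

83.63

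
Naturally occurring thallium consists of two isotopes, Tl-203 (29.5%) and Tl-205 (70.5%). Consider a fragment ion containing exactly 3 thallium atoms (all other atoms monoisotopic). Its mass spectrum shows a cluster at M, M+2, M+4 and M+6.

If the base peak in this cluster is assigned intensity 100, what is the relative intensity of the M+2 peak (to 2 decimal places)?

Term probabilities: M 0.0257, M+2 0.1841, M+4 0.4399, M+6 0.3504. Base peak = M+4.
P(M+4) = C(3,2) × 0.295^1 × 0.705^2 = 3 × 0.2950 × 0.497025 = 0.439867 (base)
P(M+2) = C(3,1) × 0.295^2 × 0.705^1 = 3 × 0.087025 × 0.7050 = 0.184058
Relative intensity = 0.184058 / 0.439867 × 100 = 41.84

41.84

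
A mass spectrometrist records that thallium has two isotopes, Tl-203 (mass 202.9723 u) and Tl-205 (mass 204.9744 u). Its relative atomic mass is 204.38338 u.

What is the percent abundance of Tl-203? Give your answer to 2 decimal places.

With x = fraction of Tl-203 (so Tl-205 is 1 − x):
202.9723·x + 204.9744·(1 − x) = 204.38338
(202.9723 − 204.9744)·x = 204.38338 − 204.9744
x = -0.59102 / -2.0021 = 0.29520 → 29.52% Tl-203, 70.48% Tl-205.

29.52%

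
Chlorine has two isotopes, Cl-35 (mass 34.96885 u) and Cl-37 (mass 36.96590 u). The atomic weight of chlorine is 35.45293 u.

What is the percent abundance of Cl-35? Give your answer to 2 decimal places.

75.76%

Writing the weighted mean with unknown fraction x of Cl-35:
34.96885·x + 36.96590·(1 − x) = 35.45293
(34.96885 − 36.96590)·x = 35.45293 − 36.96590
x = -1.51297 / -1.99705 = 0.75760 → 75.76% Cl-35, 24.24% Cl-37.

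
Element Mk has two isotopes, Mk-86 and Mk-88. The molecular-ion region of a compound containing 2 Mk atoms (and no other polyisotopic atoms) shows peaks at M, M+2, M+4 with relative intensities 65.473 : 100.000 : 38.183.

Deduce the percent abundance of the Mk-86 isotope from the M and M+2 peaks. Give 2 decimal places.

56.70%

Write p for the Mk-86 fraction. I(M+2)/I(M) = [C(2,1)·p^1·(1−p)] / p^2 = 2·(1−p)/p = 100.000/65.473 = 1.5273
(1−p)/p = 1.5273/2 = 0.7637  ⇒  p = 1/(1 + 0.7637) = 0.5670
Mk-86: 56.70%, Mk-88: 43.30%.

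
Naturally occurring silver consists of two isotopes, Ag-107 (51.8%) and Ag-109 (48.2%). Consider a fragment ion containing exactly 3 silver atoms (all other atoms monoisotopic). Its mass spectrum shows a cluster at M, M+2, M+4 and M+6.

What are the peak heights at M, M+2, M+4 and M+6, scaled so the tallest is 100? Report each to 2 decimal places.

The 3 Ag atoms are independent, so intensities follow the terms of (0.518 + 0.482)^3.
P(M) = 0.518^3 = 0.138992
P(M+2) = 3 × 0.518^2 × 0.482^1 = 0.387997
P(M+4) = 3 × 0.518^1 × 0.482^2 = 0.361031
P(M+6) = 0.482^3 = 0.111980
The M+2 peak is largest (0.387997); scaling to 100 gives 35.82 : 100.00 : 93.05 : 28.86.

35.82 : 100.00 : 93.05 : 28.86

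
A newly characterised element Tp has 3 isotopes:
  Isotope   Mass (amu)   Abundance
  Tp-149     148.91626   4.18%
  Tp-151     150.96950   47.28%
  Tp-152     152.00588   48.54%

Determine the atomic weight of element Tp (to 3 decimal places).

151.387 amu

Ar = Σ fᵢ·mᵢ = 0.0418 × 148.91626 + 0.4728 × 150.96950 + 0.4854 × 152.00588
= 6.224700 + 71.378380 + 73.783654 = 151.386734 amu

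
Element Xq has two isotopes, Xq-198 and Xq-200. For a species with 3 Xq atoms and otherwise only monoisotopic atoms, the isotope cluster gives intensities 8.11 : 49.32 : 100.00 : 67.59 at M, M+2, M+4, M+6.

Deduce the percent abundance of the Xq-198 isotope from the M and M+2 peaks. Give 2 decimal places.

Write p for the Xq-198 fraction. I(M+2)/I(M) = [C(3,1)·p^2·(1−p)] / p^3 = 3·(1−p)/p = 49.32/8.11 = 6.0814
(1−p)/p = 6.0814/3 = 2.0271  ⇒  p = 1/(1 + 2.0271) = 0.3303
Xq-198: 33.03%, Xq-200: 66.97%.

33.03%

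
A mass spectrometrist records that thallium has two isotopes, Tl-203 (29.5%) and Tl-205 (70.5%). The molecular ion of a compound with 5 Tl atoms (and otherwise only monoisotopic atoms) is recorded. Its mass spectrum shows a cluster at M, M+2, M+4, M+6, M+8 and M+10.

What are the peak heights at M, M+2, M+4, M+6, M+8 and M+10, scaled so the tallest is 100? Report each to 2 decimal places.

0.61 : 7.33 : 35.02 : 83.69 : 100.00 : 47.80

The 5 Tl atoms are independent, so intensities follow the terms of (0.295 + 0.705)^5.
P(M) = 0.295^5 = 0.002234
P(M+2) = 5 × 0.295^4 × 0.705^1 = 0.026696
P(M+4) = 10 × 0.295^3 × 0.705^2 = 0.127598
P(M+6) = 10 × 0.295^2 × 0.705^3 = 0.304938
P(M+8) = 5 × 0.295^1 × 0.705^4 = 0.364375
P(M+10) = 0.705^5 = 0.174159
The M+8 peak is largest (0.364375); scaling to 100 gives 0.61 : 7.33 : 35.02 : 83.69 : 100.00 : 47.80.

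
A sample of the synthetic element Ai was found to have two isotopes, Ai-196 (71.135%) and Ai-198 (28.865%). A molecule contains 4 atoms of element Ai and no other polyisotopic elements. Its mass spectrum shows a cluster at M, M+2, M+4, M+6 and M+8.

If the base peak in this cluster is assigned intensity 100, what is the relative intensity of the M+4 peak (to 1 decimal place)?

Term probabilities: M 0.2561, M+2 0.4156, M+4 0.2530, M+6 0.0684, M+8 0.0069. Base peak = M+2.
P(M+2) = C(4,1) × 0.71135^3 × 0.28865^1 = 4 × 0.35995649 × 0.28865 = 0.415606 (base)
P(M+4) = C(4,2) × 0.71135^2 × 0.28865^2 = 6 × 0.50601882 × 0.08331882 = 0.252965
Relative intensity = 0.252965 / 0.415606 × 100 = 60.9

60.9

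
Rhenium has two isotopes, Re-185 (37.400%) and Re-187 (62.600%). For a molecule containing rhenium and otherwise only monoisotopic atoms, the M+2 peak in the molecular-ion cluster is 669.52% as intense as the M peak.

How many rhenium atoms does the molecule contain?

With n Re atoms, P(M+2)/P(M) = C(n,1)·p^(n−1)q / p^n = n·q/p = n · 0.62600/0.37400.
n = 6.6952 × 0.37400/0.62600 = 4.00 ≈ 4

4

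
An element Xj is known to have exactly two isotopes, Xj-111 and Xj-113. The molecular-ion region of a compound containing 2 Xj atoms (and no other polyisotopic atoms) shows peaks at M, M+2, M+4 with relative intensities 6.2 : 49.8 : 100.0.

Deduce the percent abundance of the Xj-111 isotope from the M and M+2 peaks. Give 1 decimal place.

19.9%

Write p for the Xj-111 fraction. I(M+2)/I(M) = [C(2,1)·p^1·(1−p)] / p^2 = 2·(1−p)/p = 49.8/6.2 = 8.0323
(1−p)/p = 8.0323/2 = 4.0161  ⇒  p = 1/(1 + 4.0161) = 0.1994
Xj-111: 19.9%, Xj-113: 80.1%.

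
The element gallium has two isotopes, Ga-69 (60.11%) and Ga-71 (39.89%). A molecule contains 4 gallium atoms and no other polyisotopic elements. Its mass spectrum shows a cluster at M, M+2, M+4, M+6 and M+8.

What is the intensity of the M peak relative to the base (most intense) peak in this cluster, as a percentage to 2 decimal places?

37.67%

Binomial terms of (0.6011 + 0.3989)^4: M 0.1306, M+2 0.3465, M+4 0.3450, M+6 0.1526, M+8 0.0253 → M+2 is the base peak.
P(M+2) = C(4,1) × 0.6011^3 × 0.3989^1 = 4 × 0.21719018 × 0.3989 = 0.346549 (base)
P(M) = C(4,0) × 0.6011^4 × 0.3989^0 = 1 × 0.13055302 × 1.0000 = 0.130553
Relative intensity = 0.130553 / 0.346549 × 100 = 37.67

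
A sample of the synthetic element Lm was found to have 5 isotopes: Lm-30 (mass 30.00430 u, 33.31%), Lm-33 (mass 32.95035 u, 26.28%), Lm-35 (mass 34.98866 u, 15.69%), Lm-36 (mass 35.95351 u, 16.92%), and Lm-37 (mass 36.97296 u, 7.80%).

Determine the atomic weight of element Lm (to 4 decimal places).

Weight each isotope mass by its fractional abundance: 0.3331 × 30.00430 + 0.2628 × 32.95035 + 0.1569 × 34.98866 + 0.1692 × 35.95351 + 0.0780 × 36.97296
= 9.994432 + 8.659352 + 5.489721 + 6.083334 + 2.883891 = 33.110730 u

33.1107 u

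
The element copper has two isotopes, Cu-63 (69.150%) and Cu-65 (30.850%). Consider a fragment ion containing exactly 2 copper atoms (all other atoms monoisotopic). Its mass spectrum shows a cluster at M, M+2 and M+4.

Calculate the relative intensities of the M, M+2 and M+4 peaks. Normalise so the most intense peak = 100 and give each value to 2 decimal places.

100.00 : 89.23 : 19.90

The 2 Cu atoms are independent, so intensities follow the terms of (0.69150 + 0.30850)^2.
P(M) = 0.69150^2 = 0.478172
P(M+2) = 2 × 0.69150^1 × 0.30850^1 = 0.426656
P(M+4) = 0.30850^2 = 0.095172
The M peak is largest (0.478172); scaling to 100 gives 100.00 : 89.23 : 19.90.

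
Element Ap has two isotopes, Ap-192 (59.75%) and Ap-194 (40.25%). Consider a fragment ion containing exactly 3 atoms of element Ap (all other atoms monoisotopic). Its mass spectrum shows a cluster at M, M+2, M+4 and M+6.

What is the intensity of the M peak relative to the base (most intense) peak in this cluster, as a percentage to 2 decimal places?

Term probabilities: M 0.2133, M+2 0.4311, M+4 0.2904, M+6 0.0652. Base peak = M+2.
P(M+2) = C(3,1) × 0.5975^2 × 0.4025^1 = 3 × 0.35700625 × 0.4025 = 0.431085 (base)
P(M) = C(3,0) × 0.5975^3 × 0.4025^0 = 1 × 0.21331123 × 1.0000 = 0.213311
Relative intensity = 0.213311 / 0.431085 × 100 = 49.48

49.48%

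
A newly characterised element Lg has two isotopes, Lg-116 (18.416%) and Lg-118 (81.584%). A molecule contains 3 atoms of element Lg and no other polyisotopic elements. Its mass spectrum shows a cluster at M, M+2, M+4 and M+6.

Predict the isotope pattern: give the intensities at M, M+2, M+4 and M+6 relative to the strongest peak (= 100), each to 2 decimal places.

1.15 : 15.29 : 67.72 : 100.00

Expanding (0.18416 + 0.81584)^3:
P(M) = 0.18416^3 = 0.006246
P(M+2) = 3 × 0.18416^2 × 0.81584^1 = 0.083007
P(M+4) = 3 × 0.18416^1 × 0.81584^2 = 0.367728
P(M+6) = 0.81584^3 = 0.543019
The M+6 peak is largest (0.543019); scaling to 100 gives 1.15 : 15.29 : 67.72 : 100.00.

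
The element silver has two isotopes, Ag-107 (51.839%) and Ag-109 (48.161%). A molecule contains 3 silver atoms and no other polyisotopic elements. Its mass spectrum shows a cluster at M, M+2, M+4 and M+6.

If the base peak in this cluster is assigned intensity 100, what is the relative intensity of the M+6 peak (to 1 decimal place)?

Binomial terms of (0.51839 + 0.48161)^3: M 0.1393, M+2 0.3883, M+4 0.3607, M+6 0.1117 → M+2 is the base peak.
P(M+2) = C(3,1) × 0.51839^2 × 0.48161^1 = 3 × 0.26872819 × 0.48161 = 0.388267 (base)
P(M+6) = C(3,3) × 0.51839^0 × 0.48161^3 = 1 × 1.0000 × 0.11170857 = 0.111709
Relative intensity = 0.111709 / 0.388267 × 100 = 28.8

28.8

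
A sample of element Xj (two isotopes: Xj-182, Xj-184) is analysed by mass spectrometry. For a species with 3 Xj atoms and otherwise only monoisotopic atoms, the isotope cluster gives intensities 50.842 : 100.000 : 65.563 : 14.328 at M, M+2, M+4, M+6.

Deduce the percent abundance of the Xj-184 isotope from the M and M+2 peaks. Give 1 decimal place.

39.6%

Write p for the Xj-182 fraction. I(M+2)/I(M) = [C(3,1)·p^2·(1−p)] / p^3 = 3·(1−p)/p = 100.000/50.842 = 1.9669
(1−p)/p = 1.9669/3 = 0.6556  ⇒  p = 1/(1 + 0.6556) = 0.6040
Xj-182: 60.4%, Xj-184: 39.6%.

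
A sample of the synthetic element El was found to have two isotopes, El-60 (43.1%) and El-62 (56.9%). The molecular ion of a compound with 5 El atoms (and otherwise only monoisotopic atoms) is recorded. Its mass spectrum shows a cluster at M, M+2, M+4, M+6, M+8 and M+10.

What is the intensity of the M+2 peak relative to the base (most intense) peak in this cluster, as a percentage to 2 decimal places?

(0.431 + 0.569)^5 gives M 0.0149, M+2 0.0982, M+4 0.2592, M+6 0.3422, M+8 0.2259, M+10 0.0596; the largest is M+6.
P(M+6) = C(5,3) × 0.431^2 × 0.569^3 = 10 × 0.185761 × 0.18422001 = 0.342209 (base)
P(M+2) = C(5,1) × 0.431^4 × 0.569^1 = 5 × 0.03450715 × 0.5690 = 0.098173
Relative intensity = 0.098173 / 0.342209 × 100 = 28.69

28.69%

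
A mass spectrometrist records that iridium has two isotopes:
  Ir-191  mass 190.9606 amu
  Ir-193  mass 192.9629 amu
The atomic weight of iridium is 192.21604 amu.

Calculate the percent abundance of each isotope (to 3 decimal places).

Ir-191: 37.300%, Ir-193: 62.700%

Writing the weighted mean with unknown fraction x of Ir-191:
190.9606·x + 192.9629·(1 − x) = 192.21604
(190.9606 − 192.9629)·x = 192.21604 − 192.9629
x = -0.74686 / -2.0023 = 0.37300 → 37.300% Ir-191, 62.700% Ir-193.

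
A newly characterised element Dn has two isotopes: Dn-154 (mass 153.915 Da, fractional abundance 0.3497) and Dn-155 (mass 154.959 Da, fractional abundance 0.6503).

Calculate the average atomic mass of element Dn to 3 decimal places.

Average mass = Σ (abundance × isotope mass) = 0.3497 × 153.915 + 0.6503 × 154.959
= 53.8241 + 100.7698 = 154.5939 Da

154.594 Da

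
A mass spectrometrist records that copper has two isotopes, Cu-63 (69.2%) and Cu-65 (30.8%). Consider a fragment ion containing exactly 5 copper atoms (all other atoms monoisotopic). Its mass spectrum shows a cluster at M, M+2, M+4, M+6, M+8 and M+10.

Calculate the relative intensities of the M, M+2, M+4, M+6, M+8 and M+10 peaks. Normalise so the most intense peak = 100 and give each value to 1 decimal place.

Expanding (0.692 + 0.308)^5:
P(M) = 0.692^5 = 0.158683
P(M+2) = 5 × 0.692^4 × 0.308^1 = 0.353139
P(M+4) = 10 × 0.692^3 × 0.308^2 = 0.314355
P(M+6) = 10 × 0.692^2 × 0.308^3 = 0.139915
P(M+8) = 5 × 0.692^1 × 0.308^4 = 0.031137
P(M+10) = 0.308^5 = 0.002772
The M+2 peak is largest (0.353139); scaling to 100 gives 44.9 : 100.0 : 89.0 : 39.6 : 8.8 : 0.8.

44.9 : 100.0 : 89.0 : 39.6 : 8.8 : 0.8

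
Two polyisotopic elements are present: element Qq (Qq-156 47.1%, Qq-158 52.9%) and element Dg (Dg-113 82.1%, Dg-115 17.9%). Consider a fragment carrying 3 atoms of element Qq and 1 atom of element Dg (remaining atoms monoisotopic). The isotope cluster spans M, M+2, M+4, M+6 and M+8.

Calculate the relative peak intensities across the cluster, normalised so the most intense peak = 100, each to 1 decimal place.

Element Qq pattern (n=3): 0.10448711 : 0.35206167 : 0.39541533 : 0.14803589
Element Dg pattern (n=1): 0.8210 : 0.1790
Convolve the two distributions (both contribute in 2-u steps):
  M: 0.10448711×0.8210 = 0.085784
  M+2: 0.10448711×0.1790 + 0.35206167×0.8210 = 0.307746
  M+4: 0.35206167×0.1790 + 0.39541533×0.8210 = 0.387655
  M+6: 0.39541533×0.1790 + 0.14803589×0.8210 = 0.192317
  M+8: 0.14803589×0.1790 = 0.026498
Scale to base peak (0.387655) = 100: 22.1 : 79.4 : 100.0 : 49.6 : 6.8

22.1 : 79.4 : 100.0 : 49.6 : 6.8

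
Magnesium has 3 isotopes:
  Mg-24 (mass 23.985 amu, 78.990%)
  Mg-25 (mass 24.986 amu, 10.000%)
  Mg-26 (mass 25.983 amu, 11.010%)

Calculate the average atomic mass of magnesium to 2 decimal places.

24.31 amu

Average mass = Σ (abundance × isotope mass) = 0.78990 × 23.985 + 0.10000 × 24.986 + 0.11010 × 25.983
= 18.9458 + 2.4986 + 2.8607 = 24.3051 amu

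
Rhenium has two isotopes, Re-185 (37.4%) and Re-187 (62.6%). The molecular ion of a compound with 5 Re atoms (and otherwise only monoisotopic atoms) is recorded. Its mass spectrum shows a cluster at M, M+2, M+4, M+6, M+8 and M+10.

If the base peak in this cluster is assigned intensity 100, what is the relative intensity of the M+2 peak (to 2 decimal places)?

17.85

Term probabilities: M 0.0073, M+2 0.0612, M+4 0.2050, M+6 0.3431, M+8 0.2872, M+10 0.0961. Base peak = M+6.
P(M+6) = C(5,3) × 0.374^2 × 0.626^3 = 10 × 0.139876 × 0.24531438 = 0.343136 (base)
P(M+2) = C(5,1) × 0.374^4 × 0.626^1 = 5 × 0.0195653 × 0.6260 = 0.061239
Relative intensity = 0.061239 / 0.343136 × 100 = 17.85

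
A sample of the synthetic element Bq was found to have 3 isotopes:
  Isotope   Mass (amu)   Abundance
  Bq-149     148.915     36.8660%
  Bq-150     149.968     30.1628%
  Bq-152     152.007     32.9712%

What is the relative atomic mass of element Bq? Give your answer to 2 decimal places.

Ar = Σ fᵢ·mᵢ = 0.368660 × 148.915 + 0.301628 × 149.968 + 0.329712 × 152.007
= 54.8990 + 45.2345 + 50.1185 = 150.2520 amu

150.25 amu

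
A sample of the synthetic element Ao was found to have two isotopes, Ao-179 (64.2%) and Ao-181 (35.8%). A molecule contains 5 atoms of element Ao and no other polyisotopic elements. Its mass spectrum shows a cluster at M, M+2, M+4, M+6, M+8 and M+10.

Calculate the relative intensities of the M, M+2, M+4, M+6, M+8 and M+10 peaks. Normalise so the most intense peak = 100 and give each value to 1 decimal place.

32.2 : 89.7 : 100.0 : 55.8 : 15.5 : 1.7

The 5 Ao atoms are independent, so intensities follow the terms of (0.642 + 0.358)^5.
P(M) = 0.642^5 = 0.109062
P(M+2) = 5 × 0.642^4 × 0.358^1 = 0.304084
P(M+4) = 10 × 0.642^3 × 0.358^2 = 0.339134
P(M+6) = 10 × 0.642^2 × 0.358^3 = 0.189112
P(M+8) = 5 × 0.642^1 × 0.358^4 = 0.052727
P(M+10) = 0.358^5 = 0.005881
The M+4 peak is largest (0.339134); scaling to 100 gives 32.2 : 89.7 : 100.0 : 55.8 : 15.5 : 1.7.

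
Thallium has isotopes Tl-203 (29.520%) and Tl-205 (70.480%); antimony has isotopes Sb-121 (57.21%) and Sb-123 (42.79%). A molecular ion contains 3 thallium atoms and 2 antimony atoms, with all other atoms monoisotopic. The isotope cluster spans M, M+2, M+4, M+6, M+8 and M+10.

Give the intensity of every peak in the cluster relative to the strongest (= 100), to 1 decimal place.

2.3 : 20.0 : 65.7 : 100.0 : 69.3 : 17.6

Thallium pattern (n=3): 0.02572463 : 0.18425524 : 0.43991564 : 0.35010449
Antimony pattern (n=2): 0.32729841 : 0.48960318 : 0.18309841
Convolve the two distributions (both contribute in 2-u steps):
  M: 0.02572463×0.32729841 = 0.008420
  M+2: 0.02572463×0.48960318 + 0.18425524×0.32729841 = 0.072901
  M+4: 0.02572463×0.18309841 + 0.18425524×0.48960318 + 0.43991564×0.32729841 = 0.238906
  M+6: 0.18425524×0.18309841 + 0.43991564×0.48960318 + 0.35010449×0.32729841 = 0.363710
  M+8: 0.43991564×0.18309841 + 0.35010449×0.48960318 = 0.251960
  M+10: 0.35010449×0.18309841 = 0.064104
Scale to base peak (0.363710) = 100: 2.3 : 20.0 : 65.7 : 100.0 : 69.3 : 17.6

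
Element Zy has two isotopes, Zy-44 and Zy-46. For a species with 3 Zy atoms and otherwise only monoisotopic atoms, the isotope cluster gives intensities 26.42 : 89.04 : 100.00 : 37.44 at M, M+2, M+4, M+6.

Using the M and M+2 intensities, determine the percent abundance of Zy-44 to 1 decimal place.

If p is the fraction of Zy that is Zy-44, then I(M+2)/I(M) = [C(3,1)·p^2·(1−p)] / p^3 = 3·(1−p)/p = 89.04/26.42 = 3.3702
(1−p)/p = 3.3702/3 = 1.1234  ⇒  p = 1/(1 + 1.1234) = 0.4709
Zy-44: 47.1%, Zy-46: 52.9%.

47.1%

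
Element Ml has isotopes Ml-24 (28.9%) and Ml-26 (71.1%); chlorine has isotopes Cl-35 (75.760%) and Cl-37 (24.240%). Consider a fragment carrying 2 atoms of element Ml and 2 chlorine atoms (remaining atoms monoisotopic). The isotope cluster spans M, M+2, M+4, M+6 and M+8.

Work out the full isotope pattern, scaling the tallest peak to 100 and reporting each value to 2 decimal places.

10.75 : 59.77 : 100.00 : 47.04 : 6.66

Element Ml pattern (n=2): 0.083521 : 0.410958 : 0.505521
Chlorine pattern (n=2): 0.57395776 : 0.36728448 : 0.05875776
Convolve the two distributions (both contribute in 2-u steps):
  M: 0.083521×0.57395776 = 0.047938
  M+2: 0.083521×0.36728448 + 0.410958×0.57395776 = 0.266549
  M+4: 0.083521×0.05875776 + 0.410958×0.36728448 + 0.505521×0.57395776 = 0.445994
  M+6: 0.410958×0.05875776 + 0.505521×0.36728448 = 0.209817
  M+8: 0.505521×0.05875776 = 0.029703
Scale to base peak (0.445994) = 100: 10.75 : 59.77 : 100.00 : 47.04 : 6.66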